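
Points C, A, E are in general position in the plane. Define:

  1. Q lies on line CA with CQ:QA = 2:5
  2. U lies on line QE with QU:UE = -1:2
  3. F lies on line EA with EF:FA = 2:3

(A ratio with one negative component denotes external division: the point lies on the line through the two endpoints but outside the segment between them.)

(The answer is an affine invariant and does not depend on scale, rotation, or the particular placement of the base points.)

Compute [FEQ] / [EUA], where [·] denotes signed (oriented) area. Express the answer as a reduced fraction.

Set C = (0, 0), A = (1, 0), E = (0, 1); any affine frame gives the same invariant.
1. Q lies on line CA with CQ:QA = 2:5 ⇒ Q = (2/7, 0)
2. U lies on line QE with QU:UE = -1:2 ⇒ U = (4/7, -1)
3. F lies on line EA with EF:FA = 2:3 ⇒ F = (2/5, 3/5)
2·[FEQ] = 2/7, 2·[EUA] = 10/7
[FEQ]:[EUA] = 2/7:10/7 = 1/5

[FEQ]:[EUA] = 1/5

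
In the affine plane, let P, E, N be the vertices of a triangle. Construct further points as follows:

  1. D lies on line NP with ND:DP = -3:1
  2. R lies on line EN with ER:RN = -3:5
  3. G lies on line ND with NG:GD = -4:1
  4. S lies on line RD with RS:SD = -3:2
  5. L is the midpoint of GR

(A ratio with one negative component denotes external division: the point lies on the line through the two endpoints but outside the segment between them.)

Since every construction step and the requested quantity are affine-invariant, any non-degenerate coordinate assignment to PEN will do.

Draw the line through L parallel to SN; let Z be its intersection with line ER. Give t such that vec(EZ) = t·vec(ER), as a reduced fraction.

t = 49/54

Choose coordinates P = (0, 0), E = (1, 0), N = (0, 1).
1. D lies on line NP with ND:DP = -3:1 ⇒ D = (0, -1/2)
2. R lies on line EN with ER:RN = -3:5 ⇒ R = (5/2, -3/2)
3. G lies on line ND with NG:GD = -4:1 ⇒ G = (0, -1)
4. S lies on line RD with RS:SD = -3:2 ⇒ S = (-5, 3/2)
5. L is the midpoint of GR ⇒ L = (5/4, -5/4)
through L parallel to SN: direction (5, -1/2); meets ER at Z = (85/36, -49/36)
Z = E + t·(R−E) with t = 49/54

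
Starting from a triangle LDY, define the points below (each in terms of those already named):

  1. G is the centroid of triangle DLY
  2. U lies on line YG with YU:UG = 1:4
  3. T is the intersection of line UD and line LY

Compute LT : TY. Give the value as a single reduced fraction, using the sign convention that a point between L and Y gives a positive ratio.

LT:TY = 13

Assign L = (0, 0), D = (1, 0), Y = (0, 1) — the answer is frame-independent, so this choice is without loss of generality.
1. G is the centroid of triangle DLY ⇒ G = (1/3, 1/3)
2. U lies on line YG with YU:UG = 1:4 ⇒ U = (1/15, 13/15)
3. T is the intersection of line UD and line LY ⇒ T = (0, 13/14)
T = L + t·(Y−L) with t = 13/14, so LT:TY = t:(1−t) = 13/14:1/14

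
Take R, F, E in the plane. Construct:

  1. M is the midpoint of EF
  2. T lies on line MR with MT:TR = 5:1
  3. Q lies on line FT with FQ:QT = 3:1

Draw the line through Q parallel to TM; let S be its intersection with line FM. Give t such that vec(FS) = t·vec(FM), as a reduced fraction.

t = 3/4

Set R = (0, 0), F = (1, 0), E = (0, 1); any affine frame gives the same invariant.
1. M is the midpoint of EF ⇒ M = (1/2, 1/2)
2. T lies on line MR with MT:TR = 5:1 ⇒ T = (1/12, 1/12)
3. Q lies on line FT with FQ:QT = 3:1 ⇒ Q = (5/16, 1/16)
through Q parallel to TM: direction (5/12, 5/12); meets FM at S = (5/8, 3/8)
S = F + t·(M−F) with t = 3/4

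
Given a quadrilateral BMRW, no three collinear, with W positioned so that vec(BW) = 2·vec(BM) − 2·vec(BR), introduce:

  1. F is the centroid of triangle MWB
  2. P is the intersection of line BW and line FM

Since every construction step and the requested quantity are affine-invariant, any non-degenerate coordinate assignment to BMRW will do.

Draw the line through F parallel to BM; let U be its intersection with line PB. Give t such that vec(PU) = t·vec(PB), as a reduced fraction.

Work in coordinates with B = (0, 0), M = (1, 0), R = (0, 1), W = (2, -2).
1. F is the centroid of triangle MWB ⇒ F = (1, -2/3)
2. P is the intersection of line BW and line FM ⇒ P = (1, -1)
through F parallel to BM: direction (1, 0); meets PB at U = (2/3, -2/3)
U = P + t·(B−P) with t = 1/3

t = 1/3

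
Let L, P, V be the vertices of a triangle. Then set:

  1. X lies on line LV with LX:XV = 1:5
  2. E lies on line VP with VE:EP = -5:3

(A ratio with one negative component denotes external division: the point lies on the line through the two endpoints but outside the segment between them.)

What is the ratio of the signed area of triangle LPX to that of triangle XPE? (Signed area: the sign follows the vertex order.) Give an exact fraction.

[LPX]:[XPE] = -2/15

Assign L = (0, 0), P = (1, 0), V = (0, 1) — the answer is frame-independent, so this choice is without loss of generality.
1. X lies on line LV with LX:XV = 1:5 ⇒ X = (0, 1/6)
2. E lies on line VP with VE:EP = -5:3 ⇒ E = (5/2, -3/2)
2·[LPX] = 1/6, 2·[XPE] = -5/4
[LPX]:[XPE] = 1/6:-5/4 = -2/15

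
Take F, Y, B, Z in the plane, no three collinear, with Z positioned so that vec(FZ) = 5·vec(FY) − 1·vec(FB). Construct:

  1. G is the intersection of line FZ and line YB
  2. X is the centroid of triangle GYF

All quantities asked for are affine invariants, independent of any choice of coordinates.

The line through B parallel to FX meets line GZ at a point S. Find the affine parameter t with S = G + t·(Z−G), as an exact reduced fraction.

t = -10/3

Assign F = (0, 0), Y = (1, 0), B = (0, 1), Z = (5, -1) — the answer is frame-independent, so this choice is without loss of generality.
1. G is the intersection of line FZ and line YB ⇒ G = (5/4, -1/4)
2. X is the centroid of triangle GYF ⇒ X = (3/4, -1/12)
through B parallel to FX: direction (3/4, -1/12); meets GZ at S = (-45/4, 9/4)
S = G + t·(Z−G) with t = -10/3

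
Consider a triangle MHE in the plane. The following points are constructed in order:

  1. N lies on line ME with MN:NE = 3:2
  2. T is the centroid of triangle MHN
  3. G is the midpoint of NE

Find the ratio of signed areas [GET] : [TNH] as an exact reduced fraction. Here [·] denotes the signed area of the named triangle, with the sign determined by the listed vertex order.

Choose coordinates M = (0, 0), H = (1, 0), E = (0, 1).
1. N lies on line ME with MN:NE = 3:2 ⇒ N = (0, 3/5)
2. T is the centroid of triangle MHN ⇒ T = (1/3, 1/5)
3. G is the midpoint of NE ⇒ G = (0, 4/5)
2·[GET] = -1/15, 2·[TNH] = -1/5
[GET]:[TNH] = -1/15:-1/5 = 1/3

[GET]:[TNH] = 1/3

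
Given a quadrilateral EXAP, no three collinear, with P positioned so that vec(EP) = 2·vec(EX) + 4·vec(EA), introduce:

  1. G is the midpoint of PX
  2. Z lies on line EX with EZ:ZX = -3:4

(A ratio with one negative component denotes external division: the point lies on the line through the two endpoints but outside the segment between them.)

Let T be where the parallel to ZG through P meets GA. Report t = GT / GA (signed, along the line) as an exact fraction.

t = -16/3

Set E = (0, 0), X = (1, 0), A = (0, 1), P = (2, 4); any affine frame gives the same invariant.
1. G is the midpoint of PX ⇒ G = (3/2, 2)
2. Z lies on line EX with EZ:ZX = -3:4 ⇒ Z = (-3, 0)
through P parallel to ZG: direction (9/2, 2); meets GA at T = (19/2, 22/3)
T = G + t·(A−G) with t = -16/3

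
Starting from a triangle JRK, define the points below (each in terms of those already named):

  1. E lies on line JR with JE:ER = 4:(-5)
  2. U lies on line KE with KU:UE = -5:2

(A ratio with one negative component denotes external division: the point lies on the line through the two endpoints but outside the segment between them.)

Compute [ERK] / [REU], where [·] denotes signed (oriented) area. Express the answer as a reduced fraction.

Assign J = (0, 0), R = (1, 0), K = (0, 1) — the answer is frame-independent, so this choice is without loss of generality.
1. E lies on line JR with JE:ER = 4:(-5) ⇒ E = (-4, 0)
2. U lies on line KE with KU:UE = -5:2 ⇒ U = (-20/3, -2/3)
2·[ERK] = 5, 2·[REU] = 10/3
[ERK]:[REU] = 5:10/3 = 3/2

[ERK]:[REU] = 3/2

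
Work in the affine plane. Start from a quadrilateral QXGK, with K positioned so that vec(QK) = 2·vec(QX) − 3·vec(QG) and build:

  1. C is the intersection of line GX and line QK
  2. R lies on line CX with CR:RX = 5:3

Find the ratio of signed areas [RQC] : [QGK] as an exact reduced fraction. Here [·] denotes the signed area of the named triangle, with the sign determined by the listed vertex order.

Work in coordinates with Q = (0, 0), X = (1, 0), G = (0, 1), K = (2, -3).
1. C is the intersection of line GX and line QK ⇒ C = (-2, 3)
2. R lies on line CX with CR:RX = 5:3 ⇒ R = (-1/8, 9/8)
2·[RQC] = -15/8, 2·[QGK] = -2
[RQC]:[QGK] = -15/8:-2 = 15/16

[RQC]:[QGK] = 15/16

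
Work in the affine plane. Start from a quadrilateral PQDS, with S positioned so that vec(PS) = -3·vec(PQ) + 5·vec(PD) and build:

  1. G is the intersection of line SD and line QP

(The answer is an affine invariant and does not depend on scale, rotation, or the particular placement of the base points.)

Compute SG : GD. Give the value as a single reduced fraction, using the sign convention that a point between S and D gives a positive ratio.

Set P = (0, 0), Q = (1, 0), D = (0, 1), S = (-3, 5); any affine frame gives the same invariant.
1. G is the intersection of line SD and line QP ⇒ G = (3/4, 0)
G = S + t·(D−S) with t = 5/4, so SG:GD = t:(1−t) = 5/4:-1/4

SG:GD = -5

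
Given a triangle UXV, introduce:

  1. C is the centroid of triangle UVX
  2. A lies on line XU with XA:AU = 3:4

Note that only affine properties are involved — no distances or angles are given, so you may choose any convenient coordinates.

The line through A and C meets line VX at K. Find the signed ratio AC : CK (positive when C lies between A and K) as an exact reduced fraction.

Work in coordinates with U = (0, 0), X = (1, 0), V = (0, 1).
1. C is the centroid of triangle UVX ⇒ C = (1/3, 1/3)
2. A lies on line XU with XA:AU = 3:4 ⇒ A = (4/7, 0)
line AC meets VX at K = (-1/2, 3/2)
C = A + t·(K−A) with t = 2/9, so AC:CK = 2/9:7/9

AC:CK = 2/7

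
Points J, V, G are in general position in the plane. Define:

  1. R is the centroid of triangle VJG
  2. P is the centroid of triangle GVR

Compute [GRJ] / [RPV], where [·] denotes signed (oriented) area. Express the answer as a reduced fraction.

Set J = (0, 0), V = (1, 0), G = (0, 1); any affine frame gives the same invariant.
1. R is the centroid of triangle VJG ⇒ R = (1/3, 1/3)
2. P is the centroid of triangle GVR ⇒ P = (4/9, 4/9)
2·[GRJ] = -1/3, 2·[RPV] = -1/9
[GRJ]:[RPV] = -1/3:-1/9 = 3

[GRJ]:[RPV] = 3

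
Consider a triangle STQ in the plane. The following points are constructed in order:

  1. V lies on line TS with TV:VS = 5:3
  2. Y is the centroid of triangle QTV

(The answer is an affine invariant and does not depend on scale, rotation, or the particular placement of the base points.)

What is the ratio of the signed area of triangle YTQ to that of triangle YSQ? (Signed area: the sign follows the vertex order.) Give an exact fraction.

[YTQ]:[YSQ] = -5/11

Work in coordinates with S = (0, 0), T = (1, 0), Q = (0, 1).
1. V lies on line TS with TV:VS = 5:3 ⇒ V = (3/8, 0)
2. Y is the centroid of triangle QTV ⇒ Y = (11/24, 1/3)
2·[YTQ] = 5/24, 2·[YSQ] = -11/24
[YTQ]:[YSQ] = 5/24:-11/24 = -5/11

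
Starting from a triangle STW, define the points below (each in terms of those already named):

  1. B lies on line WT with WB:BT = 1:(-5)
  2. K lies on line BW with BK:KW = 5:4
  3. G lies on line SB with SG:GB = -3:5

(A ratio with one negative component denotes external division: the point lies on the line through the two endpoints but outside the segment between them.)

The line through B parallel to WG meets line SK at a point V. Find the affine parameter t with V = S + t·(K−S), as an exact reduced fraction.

Work in coordinates with S = (0, 0), T = (1, 0), W = (0, 1).
1. B lies on line WT with WB:BT = 1:(-5) ⇒ B = (-1/4, 5/4)
2. K lies on line BW with BK:KW = 5:4 ⇒ K = (-1/9, 10/9)
3. G lies on line SB with SG:GB = -3:5 ⇒ G = (3/8, -15/8)
through B parallel to WG: direction (3/8, -23/8); meets SK at V = (2/7, -20/7)
V = S + t·(K−S) with t = -18/7

t = -18/7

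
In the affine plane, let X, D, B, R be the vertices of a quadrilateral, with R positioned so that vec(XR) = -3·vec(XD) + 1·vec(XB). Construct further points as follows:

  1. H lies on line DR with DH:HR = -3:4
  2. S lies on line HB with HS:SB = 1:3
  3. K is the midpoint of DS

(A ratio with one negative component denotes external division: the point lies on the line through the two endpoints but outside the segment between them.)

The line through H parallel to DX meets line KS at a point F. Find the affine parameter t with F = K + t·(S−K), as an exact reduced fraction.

t = 2

Assign X = (0, 0), D = (1, 0), B = (0, 1), R = (-3, 1) — the answer is frame-independent, so this choice is without loss of generality.
1. H lies on line DR with DH:HR = -3:4 ⇒ H = (13, -3)
2. S lies on line HB with HS:SB = 1:3 ⇒ S = (39/4, -2)
3. K is the midpoint of DS ⇒ K = (43/8, -1)
through H parallel to DX: direction (-1, 0); meets KS at F = (113/8, -3)
F = K + t·(S−K) with t = 2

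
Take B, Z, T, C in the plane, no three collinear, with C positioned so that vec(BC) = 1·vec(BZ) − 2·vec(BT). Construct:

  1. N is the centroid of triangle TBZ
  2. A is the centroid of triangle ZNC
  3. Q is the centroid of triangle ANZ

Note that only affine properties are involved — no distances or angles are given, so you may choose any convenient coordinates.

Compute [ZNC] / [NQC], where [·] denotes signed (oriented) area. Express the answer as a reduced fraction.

[ZNC]:[NQC] = -9/4

Choose coordinates B = (0, 0), Z = (1, 0), T = (0, 1), C = (1, -2).
1. N is the centroid of triangle TBZ ⇒ N = (1/3, 1/3)
2. A is the centroid of triangle ZNC ⇒ A = (7/9, -5/9)
3. Q is the centroid of triangle ANZ ⇒ Q = (19/27, -2/27)
2·[ZNC] = 4/3, 2·[NQC] = -16/27
[ZNC]:[NQC] = 4/3:-16/27 = -9/4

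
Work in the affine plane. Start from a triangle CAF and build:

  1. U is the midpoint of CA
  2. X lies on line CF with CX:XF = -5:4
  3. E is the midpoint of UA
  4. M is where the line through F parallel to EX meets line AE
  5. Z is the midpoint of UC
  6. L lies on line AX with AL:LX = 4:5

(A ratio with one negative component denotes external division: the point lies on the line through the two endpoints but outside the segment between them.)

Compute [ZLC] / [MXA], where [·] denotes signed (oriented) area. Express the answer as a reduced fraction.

[ZLC]:[MXA] = -20/153

Choose coordinates C = (0, 0), A = (1, 0), F = (0, 1).
1. U is the midpoint of CA ⇒ U = (1/2, 0)
2. X lies on line CF with CX:XF = -5:4 ⇒ X = (0, 5)
3. E is the midpoint of UA ⇒ E = (3/4, 0)
4. M is where the line through F parallel to EX meets line AE ⇒ M = (3/20, 0)
5. Z is the midpoint of UC ⇒ Z = (1/4, 0)
6. L lies on line AX with AL:LX = 4:5 ⇒ L = (5/9, 20/9)
2·[ZLC] = 5/9, 2·[MXA] = -17/4
[ZLC]:[MXA] = 5/9:-17/4 = -20/153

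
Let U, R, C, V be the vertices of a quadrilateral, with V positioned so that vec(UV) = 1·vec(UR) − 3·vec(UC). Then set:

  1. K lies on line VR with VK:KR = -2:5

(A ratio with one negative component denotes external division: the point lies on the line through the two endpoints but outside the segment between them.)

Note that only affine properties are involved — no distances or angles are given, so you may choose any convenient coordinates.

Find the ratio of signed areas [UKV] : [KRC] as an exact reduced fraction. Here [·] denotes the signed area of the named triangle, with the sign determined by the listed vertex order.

Set U = (0, 0), R = (1, 0), C = (0, 1), V = (1, -3); any affine frame gives the same invariant.
1. K lies on line VR with VK:KR = -2:5 ⇒ K = (1, -5)
2·[UKV] = 2, 2·[KRC] = 5
[UKV]:[KRC] = 2:5 = 2/5

[UKV]:[KRC] = 2/5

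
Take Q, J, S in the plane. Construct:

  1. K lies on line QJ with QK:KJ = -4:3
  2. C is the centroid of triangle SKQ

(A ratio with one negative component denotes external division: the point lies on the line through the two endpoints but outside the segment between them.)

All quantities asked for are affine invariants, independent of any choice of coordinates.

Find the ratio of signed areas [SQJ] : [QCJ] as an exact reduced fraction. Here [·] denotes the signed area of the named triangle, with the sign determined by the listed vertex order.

Set Q = (0, 0), J = (1, 0), S = (0, 1); any affine frame gives the same invariant.
1. K lies on line QJ with QK:KJ = -4:3 ⇒ K = (4, 0)
2. C is the centroid of triangle SKQ ⇒ C = (4/3, 1/3)
2·[SQJ] = 1, 2·[QCJ] = -1/3
[SQJ]:[QCJ] = 1:-1/3 = -3

[SQJ]:[QCJ] = -3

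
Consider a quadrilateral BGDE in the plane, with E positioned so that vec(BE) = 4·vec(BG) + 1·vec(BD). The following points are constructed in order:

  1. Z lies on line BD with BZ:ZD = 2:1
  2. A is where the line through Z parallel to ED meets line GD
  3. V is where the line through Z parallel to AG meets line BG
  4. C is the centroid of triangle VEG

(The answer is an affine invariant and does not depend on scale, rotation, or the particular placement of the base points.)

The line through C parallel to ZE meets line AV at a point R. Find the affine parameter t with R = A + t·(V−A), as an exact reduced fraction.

Choose coordinates B = (0, 0), G = (1, 0), D = (0, 1), E = (4, 1).
1. Z lies on line BD with BZ:ZD = 2:1 ⇒ Z = (0, 2/3)
2. A is where the line through Z parallel to ED meets line GD ⇒ A = (1/3, 2/3)
3. V is where the line through Z parallel to AG meets line BG ⇒ V = (2/3, 0)
4. C is the centroid of triangle VEG ⇒ C = (17/9, 1/3)
through C parallel to ZE: direction (4, 1/3); meets AV at R = (5/9, 2/9)
R = A + t·(V−A) with t = 2/3

t = 2/3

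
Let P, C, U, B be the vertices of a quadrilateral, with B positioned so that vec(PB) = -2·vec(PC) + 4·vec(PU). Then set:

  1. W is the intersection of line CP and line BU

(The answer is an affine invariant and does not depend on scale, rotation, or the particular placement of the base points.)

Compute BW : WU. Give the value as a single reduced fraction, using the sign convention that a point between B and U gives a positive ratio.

Choose coordinates P = (0, 0), C = (1, 0), U = (0, 1), B = (-2, 4).
1. W is the intersection of line CP and line BU ⇒ W = (2/3, 0)
W = B + t·(U−B) with t = 4/3, so BW:WU = t:(1−t) = 4/3:-1/3

BW:WU = -4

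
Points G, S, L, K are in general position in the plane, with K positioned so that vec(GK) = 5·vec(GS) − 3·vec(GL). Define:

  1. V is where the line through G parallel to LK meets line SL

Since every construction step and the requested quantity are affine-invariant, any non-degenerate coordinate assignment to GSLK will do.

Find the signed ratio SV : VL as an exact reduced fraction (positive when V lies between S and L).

Assign G = (0, 0), S = (1, 0), L = (0, 1), K = (5, -3) — the answer is frame-independent, so this choice is without loss of generality.
1. V is where the line through G parallel to LK meets line SL ⇒ V = (5, -4)
V = S + t·(L−S) with t = -4, so SV:VL = t:(1−t) = -4:5

SV:VL = -4/5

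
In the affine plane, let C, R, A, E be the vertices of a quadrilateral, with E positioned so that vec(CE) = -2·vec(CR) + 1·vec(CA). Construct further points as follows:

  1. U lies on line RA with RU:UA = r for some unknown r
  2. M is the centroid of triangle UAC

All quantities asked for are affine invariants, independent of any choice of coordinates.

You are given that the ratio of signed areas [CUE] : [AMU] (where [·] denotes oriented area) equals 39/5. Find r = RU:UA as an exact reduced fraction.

r = 4/5

Assign C = (0, 0), R = (1, 0), A = (0, 1), E = (-2, 1) — the answer is frame-independent, so this choice is without loss of generality.
1. With RU:UA = r, write λ = r/(r+1) so U = R + λ·(A−R); U is affine-linear in λ
2. M is the centroid of triangle UAC ⇒ M is an affine combination of earlier points and hence also affine-linear in λ
Every point depending on U is an affine combination of U and λ-independent points, so each such coordinate is linear in λ; the λ² term in each signed area is a multiple of (A−R)×(A−R) = 0, so 2·[CUE] and 2·[AMU] are each linear in λ. Evaluating at λ=0 and λ=1:
  2·[CUE] = λ + 1,   2·[AMU] = -1/3·λ + 1/3
So [CUE]:[AMU] = (λ + 1) / (-1/3·λ + 1/3). Setting this equal to 39/5:
  λ + 1 = 39/5·(-1/3·λ + 1/3)  ⇒  λ = 4/9
Then r = λ/(1−λ) = (4/9)/(5/9) = 4/5. Check: with r = 4/5, U = (5/9, 4/9) and [CUE]:[AMU] = 39/5 as required.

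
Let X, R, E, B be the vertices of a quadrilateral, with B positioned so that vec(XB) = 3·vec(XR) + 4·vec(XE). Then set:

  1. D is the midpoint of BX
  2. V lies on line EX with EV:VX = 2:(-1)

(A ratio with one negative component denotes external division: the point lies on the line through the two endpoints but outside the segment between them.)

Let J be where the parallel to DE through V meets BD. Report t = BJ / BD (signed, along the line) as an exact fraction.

t = 3

Choose coordinates X = (0, 0), R = (1, 0), E = (0, 1), B = (3, 4).
1. D is the midpoint of BX ⇒ D = (3/2, 2)
2. V lies on line EX with EV:VX = 2:(-1) ⇒ V = (0, -1)
through V parallel to DE: direction (-3/2, -1); meets BD at J = (-3/2, -2)
J = B + t·(D−B) with t = 3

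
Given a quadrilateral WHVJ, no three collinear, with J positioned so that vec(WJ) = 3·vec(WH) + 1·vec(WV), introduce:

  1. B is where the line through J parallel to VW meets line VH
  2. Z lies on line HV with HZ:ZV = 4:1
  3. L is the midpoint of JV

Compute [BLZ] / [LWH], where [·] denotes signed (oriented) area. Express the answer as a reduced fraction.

Choose coordinates W = (0, 0), H = (1, 0), V = (0, 1), J = (3, 1).
1. B is where the line through J parallel to VW meets line VH ⇒ B = (3, -2)
2. Z lies on line HV with HZ:ZV = 4:1 ⇒ Z = (1/5, 4/5)
3. L is the midpoint of JV ⇒ L = (3/2, 1)
2·[BLZ] = 21/5, 2·[LWH] = 1
[BLZ]:[LWH] = 21/5:1 = 21/5

[BLZ]:[LWH] = 21/5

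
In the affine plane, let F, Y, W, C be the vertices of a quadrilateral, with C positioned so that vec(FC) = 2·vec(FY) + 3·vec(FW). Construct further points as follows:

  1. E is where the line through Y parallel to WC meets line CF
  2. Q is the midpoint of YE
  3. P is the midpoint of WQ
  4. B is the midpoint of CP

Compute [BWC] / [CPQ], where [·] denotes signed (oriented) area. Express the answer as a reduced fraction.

[BWC]:[CPQ] = -1/2

Work in coordinates with F = (0, 0), Y = (1, 0), W = (0, 1), C = (2, 3).
1. E is where the line through Y parallel to WC meets line CF ⇒ E = (-2, -3)
2. Q is the midpoint of YE ⇒ Q = (-1/2, -3/2)
3. P is the midpoint of WQ ⇒ P = (-1/4, -1/4)
4. B is the midpoint of CP ⇒ B = (7/8, 11/8)
2·[BWC] = -1, 2·[CPQ] = 2
[BWC]:[CPQ] = -1:2 = -1/2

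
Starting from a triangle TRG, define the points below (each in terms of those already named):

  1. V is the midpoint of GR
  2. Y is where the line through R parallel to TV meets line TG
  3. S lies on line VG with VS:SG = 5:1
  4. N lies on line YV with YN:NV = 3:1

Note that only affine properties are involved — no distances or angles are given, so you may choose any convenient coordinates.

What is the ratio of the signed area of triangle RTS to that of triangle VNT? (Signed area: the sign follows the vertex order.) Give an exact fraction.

[RTS]:[VNT] = 22/3

Work in coordinates with T = (0, 0), R = (1, 0), G = (0, 1).
1. V is the midpoint of GR ⇒ V = (1/2, 1/2)
2. Y is where the line through R parallel to TV meets line TG ⇒ Y = (0, -1)
3. S lies on line VG with VS:SG = 5:1 ⇒ S = (1/12, 11/12)
4. N lies on line YV with YN:NV = 3:1 ⇒ N = (3/8, 1/8)
2·[RTS] = -11/12, 2·[VNT] = -1/8
[RTS]:[VNT] = -11/12:-1/8 = 22/3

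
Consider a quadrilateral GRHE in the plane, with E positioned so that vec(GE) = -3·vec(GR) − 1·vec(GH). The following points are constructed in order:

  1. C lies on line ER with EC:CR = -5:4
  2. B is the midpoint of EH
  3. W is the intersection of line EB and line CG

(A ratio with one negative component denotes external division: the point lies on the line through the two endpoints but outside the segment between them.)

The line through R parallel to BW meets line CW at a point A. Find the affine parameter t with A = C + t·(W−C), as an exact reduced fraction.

t = 4/5

Set G = (0, 0), R = (1, 0), H = (0, 1), E = (-3, -1); any affine frame gives the same invariant.
1. C lies on line ER with EC:CR = -5:4 ⇒ C = (17, 4)
2. B is the midpoint of EH ⇒ B = (-3/2, 0)
3. W is the intersection of line EB and line CG ⇒ W = (-51/22, -6/11)
through R parallel to BW: direction (-9/11, -6/11); meets CW at A = (17/11, 4/11)
A = C + t·(W−C) with t = 4/5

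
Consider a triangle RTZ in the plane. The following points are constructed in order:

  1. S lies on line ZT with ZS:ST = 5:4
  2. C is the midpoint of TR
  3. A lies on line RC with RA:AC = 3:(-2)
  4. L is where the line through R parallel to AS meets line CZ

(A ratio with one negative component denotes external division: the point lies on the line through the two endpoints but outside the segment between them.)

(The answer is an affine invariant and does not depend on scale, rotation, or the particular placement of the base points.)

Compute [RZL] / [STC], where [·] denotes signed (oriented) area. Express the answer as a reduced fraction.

Work in coordinates with R = (0, 0), T = (1, 0), Z = (0, 1).
1. S lies on line ZT with ZS:ST = 5:4 ⇒ S = (5/9, 4/9)
2. C is the midpoint of TR ⇒ C = (1/2, 0)
3. A lies on line RC with RA:AC = 3:(-2) ⇒ A = (3/2, 0)
4. L is where the line through R parallel to AS meets line CZ ⇒ L = (17/26, -4/13)
2·[RZL] = -17/26, 2·[STC] = -2/9
[RZL]:[STC] = -17/26:-2/9 = 153/52

[RZL]:[STC] = 153/52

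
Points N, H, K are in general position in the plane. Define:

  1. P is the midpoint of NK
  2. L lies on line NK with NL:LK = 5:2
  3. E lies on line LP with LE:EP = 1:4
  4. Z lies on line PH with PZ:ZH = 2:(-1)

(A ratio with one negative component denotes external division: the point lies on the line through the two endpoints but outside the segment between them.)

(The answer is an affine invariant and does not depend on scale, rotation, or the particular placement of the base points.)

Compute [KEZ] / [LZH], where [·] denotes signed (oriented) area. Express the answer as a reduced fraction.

Set N = (0, 0), H = (1, 0), K = (0, 1); any affine frame gives the same invariant.
1. P is the midpoint of NK ⇒ P = (0, 1/2)
2. L lies on line NK with NL:LK = 5:2 ⇒ L = (0, 5/7)
3. E lies on line LP with LE:EP = 1:4 ⇒ E = (0, 47/70)
4. Z lies on line PH with PZ:ZH = 2:(-1) ⇒ Z = (2, -1/2)
2·[KEZ] = 23/35, 2·[LZH] = -3/14
[KEZ]:[LZH] = 23/35:-3/14 = -46/15

[KEZ]:[LZH] = -46/15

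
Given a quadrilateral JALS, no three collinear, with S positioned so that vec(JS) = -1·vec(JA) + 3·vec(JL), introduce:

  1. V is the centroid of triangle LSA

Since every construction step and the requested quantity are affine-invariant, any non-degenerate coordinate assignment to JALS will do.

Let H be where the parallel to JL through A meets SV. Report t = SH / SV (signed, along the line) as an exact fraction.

t = 2

Set J = (0, 0), A = (1, 0), L = (0, 1), S = (-1, 3); any affine frame gives the same invariant.
1. V is the centroid of triangle LSA ⇒ V = (0, 4/3)
through A parallel to JL: direction (0, 1); meets SV at H = (1, -1/3)
H = S + t·(V−S) with t = 2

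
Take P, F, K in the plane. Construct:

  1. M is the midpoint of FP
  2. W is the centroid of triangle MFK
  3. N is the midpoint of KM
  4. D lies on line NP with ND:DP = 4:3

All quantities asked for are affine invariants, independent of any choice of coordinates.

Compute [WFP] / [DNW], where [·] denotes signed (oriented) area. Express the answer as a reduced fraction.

Work in coordinates with P = (0, 0), F = (1, 0), K = (0, 1).
1. M is the midpoint of FP ⇒ M = (1/2, 0)
2. W is the centroid of triangle MFK ⇒ W = (1/2, 1/3)
3. N is the midpoint of KM ⇒ N = (1/4, 1/2)
4. D lies on line NP with ND:DP = 4:3 ⇒ D = (3/28, 3/14)
2·[WFP] = -1/3, 2·[DNW] = -2/21
[WFP]:[DNW] = -1/3:-2/21 = 7/2

[WFP]:[DNW] = 7/2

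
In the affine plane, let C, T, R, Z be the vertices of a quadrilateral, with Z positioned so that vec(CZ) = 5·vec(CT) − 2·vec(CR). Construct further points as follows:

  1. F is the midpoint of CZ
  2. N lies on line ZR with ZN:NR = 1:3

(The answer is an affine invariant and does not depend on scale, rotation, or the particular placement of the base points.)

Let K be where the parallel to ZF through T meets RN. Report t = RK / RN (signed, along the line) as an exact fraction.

Set C = (0, 0), T = (1, 0), R = (0, 1), Z = (5, -2); any affine frame gives the same invariant.
1. F is the midpoint of CZ ⇒ F = (5/2, -1)
2. N lies on line ZR with ZN:NR = 1:3 ⇒ N = (15/4, -5/4)
through T parallel to ZF: direction (-5/2, 1); meets RN at K = (3, -4/5)
K = R + t·(N−R) with t = 4/5

t = 4/5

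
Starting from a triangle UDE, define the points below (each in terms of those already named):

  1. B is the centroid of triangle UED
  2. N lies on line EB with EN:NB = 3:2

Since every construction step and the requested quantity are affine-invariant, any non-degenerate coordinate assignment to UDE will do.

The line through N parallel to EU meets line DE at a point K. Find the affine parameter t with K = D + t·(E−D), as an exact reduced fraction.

t = 4/5

Work in coordinates with U = (0, 0), D = (1, 0), E = (0, 1).
1. B is the centroid of triangle UED ⇒ B = (1/3, 1/3)
2. N lies on line EB with EN:NB = 3:2 ⇒ N = (1/5, 3/5)
through N parallel to EU: direction (0, -1); meets DE at K = (1/5, 4/5)
K = D + t·(E−D) with t = 4/5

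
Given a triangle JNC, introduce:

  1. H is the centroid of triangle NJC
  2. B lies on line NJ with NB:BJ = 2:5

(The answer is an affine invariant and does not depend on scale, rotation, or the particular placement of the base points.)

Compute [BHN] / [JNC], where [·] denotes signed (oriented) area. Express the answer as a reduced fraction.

[BHN]:[JNC] = -2/21

Choose coordinates J = (0, 0), N = (1, 0), C = (0, 1).
1. H is the centroid of triangle NJC ⇒ H = (1/3, 1/3)
2. B lies on line NJ with NB:BJ = 2:5 ⇒ B = (5/7, 0)
2·[BHN] = -2/21, 2·[JNC] = 1
[BHN]:[JNC] = -2/21:1 = -2/21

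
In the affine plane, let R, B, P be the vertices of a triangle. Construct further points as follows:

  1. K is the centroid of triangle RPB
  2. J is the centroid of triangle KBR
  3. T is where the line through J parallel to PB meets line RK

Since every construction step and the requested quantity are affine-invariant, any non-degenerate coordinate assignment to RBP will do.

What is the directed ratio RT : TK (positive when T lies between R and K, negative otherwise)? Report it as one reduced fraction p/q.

Work in coordinates with R = (0, 0), B = (1, 0), P = (0, 1).
1. K is the centroid of triangle RPB ⇒ K = (1/3, 1/3)
2. J is the centroid of triangle KBR ⇒ J = (4/9, 1/9)
3. T is where the line through J parallel to PB meets line RK ⇒ T = (5/18, 5/18)
T = R + t·(K−R) with t = 5/6, so RT:TK = t:(1−t) = 5/6:1/6

RT:TK = 5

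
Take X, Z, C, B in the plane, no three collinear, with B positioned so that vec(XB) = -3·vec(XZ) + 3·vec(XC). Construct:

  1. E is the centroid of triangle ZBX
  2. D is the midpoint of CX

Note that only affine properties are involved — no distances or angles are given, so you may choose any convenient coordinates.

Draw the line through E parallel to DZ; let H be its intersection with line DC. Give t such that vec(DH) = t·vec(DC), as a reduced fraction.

Work in coordinates with X = (0, 0), Z = (1, 0), C = (0, 1), B = (-3, 3).
1. E is the centroid of triangle ZBX ⇒ E = (-2/3, 1)
2. D is the midpoint of CX ⇒ D = (0, 1/2)
through E parallel to DZ: direction (1, -1/2); meets DC at H = (0, 2/3)
H = D + t·(C−D) with t = 1/3

t = 1/3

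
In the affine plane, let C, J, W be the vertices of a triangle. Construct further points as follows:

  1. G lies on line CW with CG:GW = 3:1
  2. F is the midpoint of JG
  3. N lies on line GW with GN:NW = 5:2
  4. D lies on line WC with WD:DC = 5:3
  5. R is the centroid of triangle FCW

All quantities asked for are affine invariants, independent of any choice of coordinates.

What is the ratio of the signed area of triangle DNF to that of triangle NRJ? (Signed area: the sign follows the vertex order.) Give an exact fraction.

[DNF]:[NRJ] = -93/106

Choose coordinates C = (0, 0), J = (1, 0), W = (0, 1).
1. G lies on line CW with CG:GW = 3:1 ⇒ G = (0, 3/4)
2. F is the midpoint of JG ⇒ F = (1/2, 3/8)
3. N lies on line GW with GN:NW = 5:2 ⇒ N = (0, 13/14)
4. D lies on line WC with WD:DC = 5:3 ⇒ D = (0, 3/8)
5. R is the centroid of triangle FCW ⇒ R = (1/6, 11/24)
2·[DNF] = -31/112, 2·[NRJ] = 53/168
[DNF]:[NRJ] = -31/112:53/168 = -93/106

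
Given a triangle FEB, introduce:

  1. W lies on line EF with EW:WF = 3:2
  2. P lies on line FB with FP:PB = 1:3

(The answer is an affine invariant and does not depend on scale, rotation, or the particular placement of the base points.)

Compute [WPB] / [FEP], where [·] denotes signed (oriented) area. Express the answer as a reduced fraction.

[WPB]:[FEP] = -6/5

Choose coordinates F = (0, 0), E = (1, 0), B = (0, 1).
1. W lies on line EF with EW:WF = 3:2 ⇒ W = (2/5, 0)
2. P lies on line FB with FP:PB = 1:3 ⇒ P = (0, 1/4)
2·[WPB] = -3/10, 2·[FEP] = 1/4
[WPB]:[FEP] = -3/10:1/4 = -6/5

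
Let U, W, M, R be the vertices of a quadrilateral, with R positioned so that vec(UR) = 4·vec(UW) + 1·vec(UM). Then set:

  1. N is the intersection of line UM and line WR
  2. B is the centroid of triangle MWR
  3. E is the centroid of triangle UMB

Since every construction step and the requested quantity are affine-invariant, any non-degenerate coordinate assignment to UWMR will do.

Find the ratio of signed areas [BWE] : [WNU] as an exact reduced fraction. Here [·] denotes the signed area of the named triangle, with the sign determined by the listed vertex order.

[BWE]:[WNU] = 2

Assign U = (0, 0), W = (1, 0), M = (0, 1), R = (4, 1) — the answer is frame-independent, so this choice is without loss of generality.
1. N is the intersection of line UM and line WR ⇒ N = (0, -1/3)
2. B is the centroid of triangle MWR ⇒ B = (5/3, 2/3)
3. E is the centroid of triangle UMB ⇒ E = (5/9, 5/9)
2·[BWE] = -2/3, 2·[WNU] = -1/3
[BWE]:[WNU] = -2/3:-1/3 = 2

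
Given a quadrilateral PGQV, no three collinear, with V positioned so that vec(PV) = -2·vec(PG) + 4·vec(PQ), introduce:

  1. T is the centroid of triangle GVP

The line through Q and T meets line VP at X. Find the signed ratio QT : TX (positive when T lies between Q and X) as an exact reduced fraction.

QT:TX = 1/2

Choose coordinates P = (0, 0), G = (1, 0), Q = (0, 1), V = (-2, 4).
1. T is the centroid of triangle GVP ⇒ T = (-1/3, 4/3)
line QT meets VP at X = (-1, 2)
T = Q + t·(X−Q) with t = 1/3, so QT:TX = 1/3:2/3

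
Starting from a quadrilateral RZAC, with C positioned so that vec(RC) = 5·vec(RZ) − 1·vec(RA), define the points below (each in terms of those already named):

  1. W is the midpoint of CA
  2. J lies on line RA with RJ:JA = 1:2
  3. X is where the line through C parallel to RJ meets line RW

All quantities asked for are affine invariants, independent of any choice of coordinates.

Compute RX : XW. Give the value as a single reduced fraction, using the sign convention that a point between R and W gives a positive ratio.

Choose coordinates R = (0, 0), Z = (1, 0), A = (0, 1), C = (5, -1).
1. W is the midpoint of CA ⇒ W = (5/2, 0)
2. J lies on line RA with RJ:JA = 1:2 ⇒ J = (0, 1/3)
3. X is where the line through C parallel to RJ meets line RW ⇒ X = (5, 0)
X = R + t·(W−R) with t = 2, so RX:XW = t:(1−t) = 2:-1

RX:XW = -2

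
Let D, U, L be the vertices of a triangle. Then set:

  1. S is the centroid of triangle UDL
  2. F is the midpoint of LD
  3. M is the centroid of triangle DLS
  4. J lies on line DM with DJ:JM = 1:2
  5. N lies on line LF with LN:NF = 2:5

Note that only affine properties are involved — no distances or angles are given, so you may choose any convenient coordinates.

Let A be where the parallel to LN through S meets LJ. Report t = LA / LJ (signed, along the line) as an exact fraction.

t = 9

Assign D = (0, 0), U = (1, 0), L = (0, 1) — the answer is frame-independent, so this choice is without loss of generality.
1. S is the centroid of triangle UDL ⇒ S = (1/3, 1/3)
2. F is the midpoint of LD ⇒ F = (0, 1/2)
3. M is the centroid of triangle DLS ⇒ M = (1/9, 4/9)
4. J lies on line DM with DJ:JM = 1:2 ⇒ J = (1/27, 4/27)
5. N lies on line LF with LN:NF = 2:5 ⇒ N = (0, 6/7)
through S parallel to LN: direction (0, -1/7); meets LJ at A = (1/3, -20/3)
A = L + t·(J−L) with t = 9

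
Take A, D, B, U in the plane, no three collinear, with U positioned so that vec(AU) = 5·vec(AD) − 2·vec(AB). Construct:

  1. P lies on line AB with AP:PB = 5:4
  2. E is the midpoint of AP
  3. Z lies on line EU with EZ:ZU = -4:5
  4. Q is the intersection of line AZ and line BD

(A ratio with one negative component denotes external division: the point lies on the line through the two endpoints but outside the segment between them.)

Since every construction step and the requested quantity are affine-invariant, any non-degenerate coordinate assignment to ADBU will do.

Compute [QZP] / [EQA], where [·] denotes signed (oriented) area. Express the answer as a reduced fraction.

[QZP]:[EQA] = 209/9

Work in coordinates with A = (0, 0), D = (1, 0), B = (0, 1), U = (5, -2).
1. P lies on line AB with AP:PB = 5:4 ⇒ P = (0, 5/9)
2. E is the midpoint of AP ⇒ E = (0, 5/18)
3. Z lies on line EU with EZ:ZU = -4:5 ⇒ Z = (-20, 169/18)
4. Q is the intersection of line AZ and line BD ⇒ Q = (360/191, -169/191)
2·[QZP] = -20900/1719, 2·[EQA] = -100/191
[QZP]:[EQA] = -20900/1719:-100/191 = 209/9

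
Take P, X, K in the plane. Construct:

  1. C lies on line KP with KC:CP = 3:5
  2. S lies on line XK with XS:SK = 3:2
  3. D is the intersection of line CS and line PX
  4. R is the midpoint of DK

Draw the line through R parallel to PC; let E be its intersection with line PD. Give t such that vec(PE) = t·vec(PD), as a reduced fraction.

t = 1/2

Set P = (0, 0), X = (1, 0), K = (0, 1); any affine frame gives the same invariant.
1. C lies on line KP with KC:CP = 3:5 ⇒ C = (0, 5/8)
2. S lies on line XK with XS:SK = 3:2 ⇒ S = (2/5, 3/5)
3. D is the intersection of line CS and line PX ⇒ D = (10, 0)
4. R is the midpoint of DK ⇒ R = (5, 1/2)
through R parallel to PC: direction (0, 5/8); meets PD at E = (5, 0)
E = P + t·(D−P) with t = 1/2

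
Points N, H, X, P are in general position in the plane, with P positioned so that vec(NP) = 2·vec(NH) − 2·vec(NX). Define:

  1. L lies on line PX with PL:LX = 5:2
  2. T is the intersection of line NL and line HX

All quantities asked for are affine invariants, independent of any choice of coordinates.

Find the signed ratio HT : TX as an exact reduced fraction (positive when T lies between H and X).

HT:TX = 1/4

Choose coordinates N = (0, 0), H = (1, 0), X = (0, 1), P = (2, -2).
1. L lies on line PX with PL:LX = 5:2 ⇒ L = (4/7, 1/7)
2. T is the intersection of line NL and line HX ⇒ T = (4/5, 1/5)
T = H + t·(X−H) with t = 1/5, so HT:TX = t:(1−t) = 1/5:4/5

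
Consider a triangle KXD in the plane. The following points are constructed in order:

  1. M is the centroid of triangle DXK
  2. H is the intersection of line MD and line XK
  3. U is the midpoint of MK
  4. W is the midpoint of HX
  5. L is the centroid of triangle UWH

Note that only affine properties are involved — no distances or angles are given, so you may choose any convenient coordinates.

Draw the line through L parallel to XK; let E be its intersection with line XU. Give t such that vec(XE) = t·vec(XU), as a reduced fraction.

Choose coordinates K = (0, 0), X = (1, 0), D = (0, 1).
1. M is the centroid of triangle DXK ⇒ M = (1/3, 1/3)
2. H is the intersection of line MD and line XK ⇒ H = (1/2, 0)
3. U is the midpoint of MK ⇒ U = (1/6, 1/6)
4. W is the midpoint of HX ⇒ W = (3/4, 0)
5. L is the centroid of triangle UWH ⇒ L = (17/36, 1/18)
through L parallel to XK: direction (-1, 0); meets XU at E = (13/18, 1/18)
E = X + t·(U−X) with t = 1/3

t = 1/3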